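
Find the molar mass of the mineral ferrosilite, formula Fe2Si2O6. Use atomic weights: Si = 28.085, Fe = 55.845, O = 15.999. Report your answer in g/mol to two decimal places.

263.85 g/mol

M = 2·55.845 + 2·28.085 + 6·15.999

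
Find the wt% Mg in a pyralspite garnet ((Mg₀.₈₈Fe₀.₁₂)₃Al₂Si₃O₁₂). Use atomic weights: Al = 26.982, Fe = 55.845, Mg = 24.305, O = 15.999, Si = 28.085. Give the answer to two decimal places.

15.48 mass %

Formula mass = 2.64*24.305 + 0.36*55.845 + 2*26.982 + 3*28.085 + 12*15.999 = 414.476 g/mol, of which 64.165 g is Mg.
So Mg makes up 64.165/414.476 = 0.1548 of the mass, i.e. 15.48%.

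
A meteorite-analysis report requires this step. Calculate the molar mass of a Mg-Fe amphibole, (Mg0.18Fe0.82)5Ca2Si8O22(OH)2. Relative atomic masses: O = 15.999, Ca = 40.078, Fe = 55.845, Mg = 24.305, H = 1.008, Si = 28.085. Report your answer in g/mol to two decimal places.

The formula mass is the sum 0.90*24.305 + 4.10*55.845 + 2*40.078 + 8*28.085 + 24*15.999 + 2*1.008.

941.67 g/mol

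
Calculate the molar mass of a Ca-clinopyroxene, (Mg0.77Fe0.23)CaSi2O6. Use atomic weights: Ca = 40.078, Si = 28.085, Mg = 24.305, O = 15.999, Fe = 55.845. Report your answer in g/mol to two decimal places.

223.80 g/mol

The formula mass is the sum 0.77*24.305 + 0.23*55.845 + 1*40.078 + 2*28.085 + 6*15.999.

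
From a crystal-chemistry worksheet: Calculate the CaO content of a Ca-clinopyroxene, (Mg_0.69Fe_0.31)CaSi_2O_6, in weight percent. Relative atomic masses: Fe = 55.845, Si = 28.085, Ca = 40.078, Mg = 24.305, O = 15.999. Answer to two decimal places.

24.78 wt%

Molar mass of (Mg_0.69Fe_0.31)CaSi_2O_6 = 0.69×24.305 + 0.31×55.845 + 1×40.078 + 2×28.085 + 6×15.999 = 226.324 g/mol.
Each formula unit contains 1 Ca, equivalent to 1/1 = 1.0000 mol CaO.
M(CaO) = 1×40.078 + 1×15.999 = 56.077 g/mol.
Mass of CaO per formula unit = 1.0000 × 56.077 = 56.077 g.
CaO wt% = 56.077 / 226.324 × 100 = 24.78%.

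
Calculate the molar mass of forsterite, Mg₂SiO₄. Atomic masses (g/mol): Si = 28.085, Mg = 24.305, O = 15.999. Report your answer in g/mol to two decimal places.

M = 2·24.305 + 1·28.085 + 4·15.999

140.69 g/mol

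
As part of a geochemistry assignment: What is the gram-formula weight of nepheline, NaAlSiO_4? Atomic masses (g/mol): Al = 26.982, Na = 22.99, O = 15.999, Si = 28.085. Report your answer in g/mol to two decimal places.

The formula mass is the sum 1×22.99 + 1×26.982 + 1×28.085 + 4×15.999.

142.05 g/mol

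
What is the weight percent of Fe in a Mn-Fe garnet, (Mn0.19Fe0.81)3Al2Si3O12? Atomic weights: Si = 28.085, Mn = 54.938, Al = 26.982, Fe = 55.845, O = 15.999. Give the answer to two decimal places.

27.29 mass %

Molar mass of (Mn0.19Fe0.81)3Al2Si3O12: 0.57·54.938 + 2.43·55.845 + 2·26.982 + 3·28.085 + 12·15.999 = 497.225 g/mol.
Mass of Fe per formula unit: 2.43 × 55.845 = 135.703 g.
Weight fraction Fe = 135.703 / 497.225 = 0.2729.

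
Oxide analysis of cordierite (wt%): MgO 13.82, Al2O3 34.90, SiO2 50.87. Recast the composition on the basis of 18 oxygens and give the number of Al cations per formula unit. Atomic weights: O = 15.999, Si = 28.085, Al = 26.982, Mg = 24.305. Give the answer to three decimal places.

MgO: 13.82/40.304 = 0.34289 mol → 0.34289 mol Mg, 0.34289 mol O.
Al2O3: 34.90/101.961 = 0.34229 mol → 0.68458 mol Al, 1.02687 mol O.
SiO2: 50.87/60.083 = 0.84666 mol → 0.84666 mol Si, 1.69332 mol O.
Total oxygen = 3.06308 mol. Normalization factor = 18/3.06308 = 5.87644.
Al per 18 O = 0.68458 × 5.87644 = 4.023.

4.023 Al apfu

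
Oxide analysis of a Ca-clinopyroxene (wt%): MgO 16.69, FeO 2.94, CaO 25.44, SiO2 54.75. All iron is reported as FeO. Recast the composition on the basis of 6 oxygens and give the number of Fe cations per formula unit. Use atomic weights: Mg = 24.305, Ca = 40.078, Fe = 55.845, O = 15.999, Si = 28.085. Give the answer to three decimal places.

0.090 Fe apfu

16.69 wt% MgO ÷ 40.304 g/mol = 0.41410 mol, giving 0.41410 Mg and 0.41410 O.
2.94 wt% FeO ÷ 71.844 g/mol = 0.04092 mol, giving 0.04092 Fe and 0.04092 O.
25.44 wt% CaO ÷ 56.077 g/mol = 0.45366 mol, giving 0.45366 Ca and 0.45366 O.
54.75 wt% SiO2 ÷ 60.083 g/mol = 0.91124 mol, giving 0.91124 Si and 1.82248 O.
Oxygen sums to 2.73116; scaling by 6/2.73116 = 2.19687 puts the formula on 6 O.
Fe: 0.04092 × 2.19687 = 0.090 atoms per formula unit.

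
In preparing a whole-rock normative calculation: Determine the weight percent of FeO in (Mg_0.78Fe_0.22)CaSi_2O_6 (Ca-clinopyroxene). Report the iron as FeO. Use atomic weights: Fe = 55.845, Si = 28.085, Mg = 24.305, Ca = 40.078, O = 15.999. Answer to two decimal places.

7.07 wt%

Molar mass of (Mg_0.78Fe_0.22)CaSi_2O_6 = 0.78*24.305 + 0.22*55.845 + 1*40.078 + 2*28.085 + 6*15.999 = 223.486 g/mol.
Each formula unit contains 0.22 Fe, equivalent to 0.22/1 = 0.2200 mol FeO.
M(FeO) = 1×55.845 + 1×15.999 = 71.844 g/mol.
Mass of FeO per formula unit = 0.2200 × 71.844 = 15.806 g.
FeO wt% = 15.806 / 223.486 × 100 = 7.07%.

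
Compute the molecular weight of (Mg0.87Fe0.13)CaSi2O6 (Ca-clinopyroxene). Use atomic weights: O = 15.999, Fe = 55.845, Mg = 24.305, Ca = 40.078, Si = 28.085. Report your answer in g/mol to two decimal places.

The formula mass is the sum 0.87·24.305 + 0.13·55.845 + 1·40.078 + 2·28.085 + 6·15.999.

220.65 g/mol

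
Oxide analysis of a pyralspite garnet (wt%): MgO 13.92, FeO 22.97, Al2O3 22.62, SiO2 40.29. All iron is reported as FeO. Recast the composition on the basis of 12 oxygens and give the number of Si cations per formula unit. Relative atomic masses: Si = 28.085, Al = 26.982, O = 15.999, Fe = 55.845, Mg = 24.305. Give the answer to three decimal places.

3.012 Si apfu

MgO: 13.92/40.304 = 0.34538 mol → 0.34538 mol Mg, 0.34538 mol O.
FeO: 22.97/71.844 = 0.31972 mol → 0.31972 mol Fe, 0.31972 mol O.
Al2O3: 22.62/101.961 = 0.22185 mol → 0.44370 mol Al, 0.66555 mol O.
SiO2: 40.29/60.083 = 0.67057 mol → 0.67057 mol Si, 1.34114 mol O.
Total oxygen = 2.67179 mol. Normalization factor = 12/2.67179 = 4.49137.
Si per 12 O = 0.67057 × 4.49137 = 3.012.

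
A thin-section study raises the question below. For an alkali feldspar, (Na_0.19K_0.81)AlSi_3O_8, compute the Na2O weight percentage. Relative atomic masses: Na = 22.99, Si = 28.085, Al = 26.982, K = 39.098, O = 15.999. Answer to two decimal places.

2.14 wt%

M((Na_0.19K_0.81)AlSi_3O_8) = 275.266 g/mol; M(Na2O) = 61.979 g/mol.
Moles Na2O per formula unit = 0.19 Na ÷ 2 = 0.0950.
Na2O fraction = (0.0950 × 61.979) / 275.266 = 5.888/275.266 = 0.0214.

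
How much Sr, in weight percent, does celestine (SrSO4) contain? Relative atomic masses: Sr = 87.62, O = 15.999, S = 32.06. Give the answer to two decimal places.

47.70 weight percent

M(SrSO4) = 183.676 g/mol.
Sr contributes 1 × 87.62 = 87.620 g per mole.
87.620/183.676 = 0.4770 → 47.70%.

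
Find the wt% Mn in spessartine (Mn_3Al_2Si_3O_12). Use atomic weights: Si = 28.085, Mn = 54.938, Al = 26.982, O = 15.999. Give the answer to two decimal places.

33.29 mass %

M(Mn_3Al_2Si_3O_12) = 495.021 g/mol.
Mn contributes 3 × 54.938 = 164.814 g per mole.
164.814/495.021 = 0.3329 → 33.29%.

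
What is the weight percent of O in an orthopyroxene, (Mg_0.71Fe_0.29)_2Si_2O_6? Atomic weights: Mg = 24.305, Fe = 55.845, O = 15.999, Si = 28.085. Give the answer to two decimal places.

43.82 mass %

Formula mass = 1.42*24.305 + 0.58*55.845 + 2*28.085 + 6*15.999 = 219.067 g/mol, of which 95.994 g is O.
So O makes up 95.994/219.067 = 0.4382 of the mass, i.e. 43.82%.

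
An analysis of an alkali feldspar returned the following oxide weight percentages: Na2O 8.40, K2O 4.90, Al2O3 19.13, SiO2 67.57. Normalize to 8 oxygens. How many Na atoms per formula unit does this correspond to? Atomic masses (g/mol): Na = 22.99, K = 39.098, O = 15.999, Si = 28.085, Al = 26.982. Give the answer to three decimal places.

Na2O: 8.40/61.979 = 0.13553 mol → 0.27106 mol Na, 0.13553 mol O.
K2O: 4.90/94.195 = 0.05202 mol → 0.10404 mol K, 0.05202 mol O.
Al2O3: 19.13/101.961 = 0.18762 mol → 0.37524 mol Al, 0.56286 mol O.
SiO2: 67.57/60.083 = 1.12461 mol → 1.12461 mol Si, 2.24922 mol O.
Total oxygen = 2.99963 mol. Normalization factor = 8/2.99963 = 2.66700.
Na per 8 O = 0.27106 × 2.66700 = 0.723.

0.723 Na apfu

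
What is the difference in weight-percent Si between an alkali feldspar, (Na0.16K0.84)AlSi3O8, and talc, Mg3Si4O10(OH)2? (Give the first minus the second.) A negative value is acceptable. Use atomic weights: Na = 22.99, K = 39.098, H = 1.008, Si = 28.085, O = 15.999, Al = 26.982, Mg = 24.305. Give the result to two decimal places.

0.93 percentage points

Si in (Na0.16K0.84)AlSi3O8: molar mass 275.750 g/mol; 3×28.085 = 84.255 g → 30.55 wt%.
Si in Mg3Si4O10(OH)2: molar mass 379.259 g/mol; 4×28.085 = 112.340 g → 29.62 wt%.
Difference = 30.55 − 29.62 = 0.93 percentage points.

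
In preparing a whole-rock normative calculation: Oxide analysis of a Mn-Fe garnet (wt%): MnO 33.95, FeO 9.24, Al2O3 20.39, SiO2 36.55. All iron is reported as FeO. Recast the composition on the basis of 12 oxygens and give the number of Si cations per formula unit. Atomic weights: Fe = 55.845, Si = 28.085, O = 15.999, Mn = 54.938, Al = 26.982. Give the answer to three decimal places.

MnO: 33.95/70.937 = 0.47859 mol → 0.47859 mol Mn, 0.47859 mol O.
FeO: 9.24/71.844 = 0.12861 mol → 0.12861 mol Fe, 0.12861 mol O.
Al2O3: 20.39/101.961 = 0.19998 mol → 0.39996 mol Al, 0.59994 mol O.
SiO2: 36.55/60.083 = 0.60833 mol → 0.60833 mol Si, 1.21666 mol O.
Total oxygen = 2.42380 mol. Normalization factor = 12/2.42380 = 4.95090.
Si per 12 O = 0.60833 × 4.95090 = 3.012.

3.012 Si apfu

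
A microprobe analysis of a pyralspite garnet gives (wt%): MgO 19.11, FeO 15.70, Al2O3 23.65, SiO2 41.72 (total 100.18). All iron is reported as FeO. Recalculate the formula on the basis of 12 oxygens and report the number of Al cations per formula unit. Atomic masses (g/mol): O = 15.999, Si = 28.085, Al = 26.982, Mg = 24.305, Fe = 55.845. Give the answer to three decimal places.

19.11 wt% MgO ÷ 40.304 g/mol = 0.47415 mol, giving 0.47415 Mg and 0.47415 O.
15.70 wt% FeO ÷ 71.844 g/mol = 0.21853 mol, giving 0.21853 Fe and 0.21853 O.
23.65 wt% Al2O3 ÷ 101.961 g/mol = 0.23195 mol, giving 0.46390 Al and 0.69585 O.
41.72 wt% SiO2 ÷ 60.083 g/mol = 0.69437 mol, giving 0.69437 Si and 1.38874 O.
Oxygen sums to 2.77727; scaling by 12/2.77727 = 4.32079 puts the formula on 12 O.
Al: 0.46390 × 4.32079 = 2.004 atoms per formula unit.

2.004 Al apfu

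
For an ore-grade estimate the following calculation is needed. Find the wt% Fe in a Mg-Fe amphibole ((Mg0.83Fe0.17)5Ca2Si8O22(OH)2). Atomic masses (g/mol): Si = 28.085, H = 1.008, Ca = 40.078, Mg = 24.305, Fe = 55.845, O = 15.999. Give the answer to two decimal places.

5.66 wt%

Molar mass of (Mg0.83Fe0.17)5Ca2Si8O22(OH)2: 4.15×24.305 + 0.85×55.845 + 2×40.078 + 8×28.085 + 24×15.999 + 2×1.008 = 839.162 g/mol.
Mass of Fe per formula unit: 0.85 × 55.845 = 47.468 g.
Weight fraction Fe = 47.468 / 839.162 = 0.0566.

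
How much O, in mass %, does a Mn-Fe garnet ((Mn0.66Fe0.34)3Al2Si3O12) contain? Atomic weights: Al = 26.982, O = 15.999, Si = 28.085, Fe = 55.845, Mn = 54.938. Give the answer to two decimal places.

38.71 mass %

Formula mass = 1.98·54.938 + 1.02·55.845 + 2·26.982 + 3·28.085 + 12·15.999 = 495.946 g/mol, of which 191.988 g is O.
So O makes up 191.988/495.946 = 0.3871 of the mass, i.e. 38.71%.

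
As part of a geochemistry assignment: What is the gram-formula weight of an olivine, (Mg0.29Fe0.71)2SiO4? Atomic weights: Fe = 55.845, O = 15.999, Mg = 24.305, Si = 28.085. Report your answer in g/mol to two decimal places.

185.48 g/mol

Mg: 0.58 × 24.305 = 14.0969
Fe: 1.42 × 55.845 = 79.2999
Si: 1 × 28.085 = 28.0850
O: 4 × 15.999 = 63.9960
Summing the contributions gives the formula mass.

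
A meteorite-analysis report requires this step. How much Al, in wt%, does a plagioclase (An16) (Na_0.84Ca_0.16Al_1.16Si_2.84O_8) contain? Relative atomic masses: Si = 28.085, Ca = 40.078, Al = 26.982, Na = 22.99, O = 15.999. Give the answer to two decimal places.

M(Na_0.84Ca_0.16Al_1.16Si_2.84O_8) = 264.777 g/mol.
Al contributes 1.16 × 26.982 = 31.299 g per mole.
31.299/264.777 = 0.1182 → 11.82%.

11.82 wt%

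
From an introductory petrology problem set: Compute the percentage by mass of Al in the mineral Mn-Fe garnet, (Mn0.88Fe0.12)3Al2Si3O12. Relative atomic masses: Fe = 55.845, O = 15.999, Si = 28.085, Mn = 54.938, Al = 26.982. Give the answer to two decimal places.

10.89 wt%

M((Mn0.88Fe0.12)3Al2Si3O12) = 495.348 g/mol.
Al contributes 2 × 26.982 = 53.964 g per mole.
53.964/495.348 = 0.1089 → 10.89%.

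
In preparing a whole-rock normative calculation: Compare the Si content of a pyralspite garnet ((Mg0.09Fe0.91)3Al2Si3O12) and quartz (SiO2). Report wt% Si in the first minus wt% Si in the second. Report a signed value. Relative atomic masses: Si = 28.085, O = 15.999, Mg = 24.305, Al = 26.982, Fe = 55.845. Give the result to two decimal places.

-29.52 percentage points

Si in (Mg0.09Fe0.91)3Al2Si3O12: molar mass 489.226 g/mol; 3×28.085 = 84.255 g → 17.22 wt%.
Si in SiO2: molar mass 60.083 g/mol; 1×28.085 = 28.085 g → 46.74 wt%.
Difference = 17.22 − 46.74 = -29.52 percentage points.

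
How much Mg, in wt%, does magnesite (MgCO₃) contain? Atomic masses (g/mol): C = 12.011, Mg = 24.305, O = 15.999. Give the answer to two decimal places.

28.83 wt%

Molar mass of MgCO₃: 1·24.305 + 1·12.011 + 3·15.999 = 84.313 g/mol.
Mass of Mg per formula unit: 1 × 24.305 = 24.305 g.
Weight fraction Mg = 24.305 / 84.313 = 0.2883.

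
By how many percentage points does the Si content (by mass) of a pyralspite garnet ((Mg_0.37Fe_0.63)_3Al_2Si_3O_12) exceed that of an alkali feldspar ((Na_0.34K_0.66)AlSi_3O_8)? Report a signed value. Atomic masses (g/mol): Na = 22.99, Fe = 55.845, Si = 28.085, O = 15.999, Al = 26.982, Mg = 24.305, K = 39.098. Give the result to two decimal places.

-12.67 percentage points

First mineral: 84.255 g Si in 462.733 g formula = 18.21 wt% Si.
Second mineral: 84.255 g Si in 272.850 g formula = 30.88 wt% Si.
18.21% − 30.88% gives a difference of -12.67 percentage points.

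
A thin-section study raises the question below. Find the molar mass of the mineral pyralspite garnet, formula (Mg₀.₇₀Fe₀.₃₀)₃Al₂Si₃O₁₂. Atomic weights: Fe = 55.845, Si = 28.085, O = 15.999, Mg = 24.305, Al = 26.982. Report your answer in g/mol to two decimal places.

Mg: 2.10 × 24.305 = 51.0405
Fe: 0.90 × 55.845 = 50.2605
Al: 2 × 26.982 = 53.9640
Si: 3 × 28.085 = 84.2550
O: 12 × 15.999 = 191.9880
Summing the contributions gives the formula mass.

431.51 g/mol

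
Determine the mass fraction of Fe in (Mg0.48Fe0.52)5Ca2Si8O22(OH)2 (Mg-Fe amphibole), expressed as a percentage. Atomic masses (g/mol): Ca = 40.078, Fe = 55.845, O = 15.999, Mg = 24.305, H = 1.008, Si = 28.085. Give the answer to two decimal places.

16.23 weight percent

Molar mass of (Mg0.48Fe0.52)5Ca2Si8O22(OH)2: 2.40·24.305 + 2.60·55.845 + 2·40.078 + 8·28.085 + 24·15.999 + 2·1.008 = 894.357 g/mol.
Mass of Fe per formula unit: 2.60 × 55.845 = 145.197 g.
Weight fraction Fe = 145.197 / 894.357 = 0.1623.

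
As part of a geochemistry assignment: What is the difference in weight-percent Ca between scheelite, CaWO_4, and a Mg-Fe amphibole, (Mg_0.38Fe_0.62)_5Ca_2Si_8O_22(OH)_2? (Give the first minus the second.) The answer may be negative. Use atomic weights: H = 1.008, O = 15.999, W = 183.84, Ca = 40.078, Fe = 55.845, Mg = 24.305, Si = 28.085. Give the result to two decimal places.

M(CaWO_4) = 287.914 g/mol, so wt% Ca = 40.078/287.914 × 100 = 13.92%.
M((Mg_0.38Fe_0.62)_5Ca_2Si_8O_22(OH)_2) = 910.127 g/mol, so wt% Ca = 80.156/910.127 × 100 = 8.81%.
13.92 − 8.81 = 5.11 pp.

5.11 percentage points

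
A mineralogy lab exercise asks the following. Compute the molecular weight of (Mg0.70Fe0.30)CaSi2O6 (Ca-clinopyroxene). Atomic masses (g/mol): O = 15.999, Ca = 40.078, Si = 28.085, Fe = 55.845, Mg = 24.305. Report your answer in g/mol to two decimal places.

Mg: 0.70 × 24.305 = 17.0135
Fe: 0.30 × 55.845 = 16.7535
Ca: 1 × 40.078 = 40.0780
Si: 2 × 28.085 = 56.1700
O: 6 × 15.999 = 95.9940
Summing the contributions gives the formula mass.

226.01 g/mol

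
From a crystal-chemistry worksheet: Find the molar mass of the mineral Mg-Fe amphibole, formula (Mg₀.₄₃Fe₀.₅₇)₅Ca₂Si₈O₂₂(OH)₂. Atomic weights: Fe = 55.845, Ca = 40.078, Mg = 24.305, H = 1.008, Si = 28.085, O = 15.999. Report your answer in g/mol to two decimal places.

902.24 g/mol

M = 2.15*24.305 + 2.85*55.845 + 2*40.078 + 8*28.085 + 24*15.999 + 2*1.008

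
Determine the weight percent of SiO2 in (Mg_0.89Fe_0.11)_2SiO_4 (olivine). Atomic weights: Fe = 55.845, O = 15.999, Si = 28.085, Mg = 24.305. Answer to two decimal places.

Formula mass = 147.630 g/mol.
1 Si → 1.0000 mol SiO2 per formula unit; M(SiO2) = 60.083, so SiO2 mass = 60.083 g.
60.083/147.630 × 100 = 40.70 wt%.

40.70 wt%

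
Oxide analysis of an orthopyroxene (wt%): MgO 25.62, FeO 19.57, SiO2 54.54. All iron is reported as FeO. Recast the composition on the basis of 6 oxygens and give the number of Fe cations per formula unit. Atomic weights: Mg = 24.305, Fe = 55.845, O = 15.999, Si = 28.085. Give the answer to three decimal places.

MgO: 25.62/40.304 = 0.63567 mol → 0.63567 mol Mg, 0.63567 mol O.
FeO: 19.57/71.844 = 0.27240 mol → 0.27240 mol Fe, 0.27240 mol O.
SiO2: 54.54/60.083 = 0.90774 mol → 0.90774 mol Si, 1.81548 mol O.
Total oxygen = 2.72355 mol. Normalization factor = 6/2.72355 = 2.20301.
Fe per 6 O = 0.27240 × 2.20301 = 0.600.

0.600 Fe apfu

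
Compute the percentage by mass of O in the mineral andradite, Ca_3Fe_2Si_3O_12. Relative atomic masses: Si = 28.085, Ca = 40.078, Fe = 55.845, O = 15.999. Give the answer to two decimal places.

37.78 weight percent

Molar mass of Ca_3Fe_2Si_3O_12: 3×40.078 + 2×55.845 + 3×28.085 + 12×15.999 = 508.167 g/mol.
Mass of O per formula unit: 12 × 15.999 = 191.988 g.
Weight fraction O = 191.988 / 508.167 = 0.3778.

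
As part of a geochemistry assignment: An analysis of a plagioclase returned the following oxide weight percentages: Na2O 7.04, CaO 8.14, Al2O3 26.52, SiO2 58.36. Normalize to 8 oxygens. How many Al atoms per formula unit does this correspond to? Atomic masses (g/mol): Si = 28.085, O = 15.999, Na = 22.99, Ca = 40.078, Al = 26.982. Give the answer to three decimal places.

1.396 Al apfu

7.04 wt% Na2O ÷ 61.979 g/mol = 0.11359 mol, giving 0.22718 Na and 0.11359 O.
8.14 wt% CaO ÷ 56.077 g/mol = 0.14516 mol, giving 0.14516 Ca and 0.14516 O.
26.52 wt% Al2O3 ÷ 101.961 g/mol = 0.26010 mol, giving 0.52020 Al and 0.78030 O.
58.36 wt% SiO2 ÷ 60.083 g/mol = 0.97132 mol, giving 0.97132 Si and 1.94264 O.
Oxygen sums to 2.98169; scaling by 8/2.98169 = 2.68304 puts the formula on 8 O.
Al: 0.52020 × 2.68304 = 1.396 atoms per formula unit.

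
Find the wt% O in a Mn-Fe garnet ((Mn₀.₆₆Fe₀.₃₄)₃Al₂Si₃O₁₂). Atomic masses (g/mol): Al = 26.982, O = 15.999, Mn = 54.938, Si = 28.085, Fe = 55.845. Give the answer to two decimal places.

M((Mn₀.₆₆Fe₀.₃₄)₃Al₂Si₃O₁₂) = 495.946 g/mol.
O contributes 12 × 15.999 = 191.988 g per mole.
191.988/495.946 = 0.3871 → 38.71%.

38.71 wt%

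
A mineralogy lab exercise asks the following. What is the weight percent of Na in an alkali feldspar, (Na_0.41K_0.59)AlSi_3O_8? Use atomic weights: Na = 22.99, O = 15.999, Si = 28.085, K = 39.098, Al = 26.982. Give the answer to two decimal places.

Formula mass = 0.41×22.99 + 0.59×39.098 + 1×26.982 + 3×28.085 + 8×15.999 = 271.723 g/mol, of which 9.426 g is Na.
So Na makes up 9.426/271.723 = 0.0347 of the mass, i.e. 3.47%.

3.47 weight percent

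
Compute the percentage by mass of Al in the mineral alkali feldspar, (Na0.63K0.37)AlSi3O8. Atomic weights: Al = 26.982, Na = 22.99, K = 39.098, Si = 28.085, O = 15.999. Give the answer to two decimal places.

10.06 wt%

Formula mass = 0.63·22.99 + 0.37·39.098 + 1·26.982 + 3·28.085 + 8·15.999 = 268.179 g/mol, of which 26.982 g is Al.
So Al makes up 26.982/268.179 = 0.1006 of the mass, i.e. 10.06%.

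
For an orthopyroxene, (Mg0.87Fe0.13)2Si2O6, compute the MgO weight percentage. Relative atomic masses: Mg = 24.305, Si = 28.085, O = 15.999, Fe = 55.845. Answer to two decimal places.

33.56 wt%

M((Mg0.87Fe0.13)2Si2O6) = 208.974 g/mol; M(MgO) = 40.304 g/mol.
Moles MgO per formula unit = 1.74 Mg ÷ 1 = 1.7400.
MgO fraction = (1.7400 × 40.304) / 208.974 = 70.129/208.974 = 0.3356.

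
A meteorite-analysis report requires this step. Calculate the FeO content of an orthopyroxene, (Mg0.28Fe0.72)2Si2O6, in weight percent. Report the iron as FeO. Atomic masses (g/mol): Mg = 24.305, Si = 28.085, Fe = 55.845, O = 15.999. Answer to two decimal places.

Molar mass of (Mg0.28Fe0.72)2Si2O6 = 0.56·24.305 + 1.44·55.845 + 2·28.085 + 6·15.999 = 246.192 g/mol.
Each formula unit contains 1.44 Fe, equivalent to 1.44/1 = 1.4400 mol FeO.
M(FeO) = 1×55.845 + 1×15.999 = 71.844 g/mol.
Mass of FeO per formula unit = 1.4400 × 71.844 = 103.455 g.
FeO wt% = 103.455 / 246.192 × 100 = 42.02%.

42.02 wt%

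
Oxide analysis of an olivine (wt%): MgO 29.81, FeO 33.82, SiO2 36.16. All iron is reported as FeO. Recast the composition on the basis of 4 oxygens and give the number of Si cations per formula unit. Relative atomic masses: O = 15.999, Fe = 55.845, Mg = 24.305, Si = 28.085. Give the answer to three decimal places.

0.997 Si apfu

MgO (M=40.304): mol = 0.73963; Mg = 0.73963, O = 0.73963.
FeO (M=71.844): mol = 0.47074; Fe = 0.47074, O = 0.47074.
SiO2 (M=60.083): mol = 0.60183; Si = 0.60183, O = 1.20366.
ΣO = 2.41403; factor = 4/ΣO = 1.65698.
Si apfu = 0.60183 × 1.65698 = 0.997.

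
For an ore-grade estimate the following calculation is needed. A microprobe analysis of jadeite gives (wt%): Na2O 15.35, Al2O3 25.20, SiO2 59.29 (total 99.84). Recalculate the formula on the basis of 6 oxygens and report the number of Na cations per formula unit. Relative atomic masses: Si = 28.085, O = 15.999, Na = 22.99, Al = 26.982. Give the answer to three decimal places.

15.35 wt% Na2O ÷ 61.979 g/mol = 0.24766 mol, giving 0.49532 Na and 0.24766 O.
25.20 wt% Al2O3 ÷ 101.961 g/mol = 0.24715 mol, giving 0.49430 Al and 0.74145 O.
59.29 wt% SiO2 ÷ 60.083 g/mol = 0.98680 mol, giving 0.98680 Si and 1.97360 O.
Oxygen sums to 2.96271; scaling by 6/2.96271 = 2.02517 puts the formula on 6 O.
Na: 0.49532 × 2.02517 = 1.003 atoms per formula unit.

1.003 Na apfu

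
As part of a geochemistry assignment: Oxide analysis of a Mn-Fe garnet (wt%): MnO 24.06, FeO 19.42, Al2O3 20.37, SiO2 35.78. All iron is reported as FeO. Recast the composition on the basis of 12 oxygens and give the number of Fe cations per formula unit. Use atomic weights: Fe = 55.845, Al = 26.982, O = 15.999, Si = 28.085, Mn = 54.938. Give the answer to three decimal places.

24.06 wt% MnO ÷ 70.937 g/mol = 0.33917 mol, giving 0.33917 Mn and 0.33917 O.
19.42 wt% FeO ÷ 71.844 g/mol = 0.27031 mol, giving 0.27031 Fe and 0.27031 O.
20.37 wt% Al2O3 ÷ 101.961 g/mol = 0.19978 mol, giving 0.39956 Al and 0.59934 O.
35.78 wt% SiO2 ÷ 60.083 g/mol = 0.59551 mol, giving 0.59551 Si and 1.19102 O.
Oxygen sums to 2.39984; scaling by 12/2.39984 = 5.00033 puts the formula on 12 O.
Fe: 0.27031 × 5.00033 = 1.352 atoms per formula unit.

1.352 Fe apfu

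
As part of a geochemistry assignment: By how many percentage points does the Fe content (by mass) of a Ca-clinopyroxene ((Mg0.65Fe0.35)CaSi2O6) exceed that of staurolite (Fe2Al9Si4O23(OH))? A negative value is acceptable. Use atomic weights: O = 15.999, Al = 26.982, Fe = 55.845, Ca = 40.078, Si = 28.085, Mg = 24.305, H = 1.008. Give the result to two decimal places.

Fe in (Mg0.65Fe0.35)CaSi2O6: molar mass 227.586 g/mol; 0.35×55.845 = 19.546 g → 8.59 wt%.
Fe in Fe2Al9Si4O23(OH): molar mass 851.852 g/mol; 2×55.845 = 111.690 g → 13.11 wt%.
Difference = 8.59 − 13.11 = -4.52 percentage points.

-4.52 percentage points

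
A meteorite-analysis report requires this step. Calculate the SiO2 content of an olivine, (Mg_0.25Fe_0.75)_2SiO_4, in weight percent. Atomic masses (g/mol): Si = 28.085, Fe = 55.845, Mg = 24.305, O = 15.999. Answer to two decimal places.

31.96 wt%

Molar mass of (Mg_0.25Fe_0.75)_2SiO_4 = 0.50·24.305 + 1.50·55.845 + 1·28.085 + 4·15.999 = 188.001 g/mol.
Each formula unit contains 1 Si, equivalent to 1/1 = 1.0000 mol SiO2.
M(SiO2) = 1×28.085 + 2×15.999 = 60.083 g/mol.
Mass of SiO2 per formula unit = 1.0000 × 60.083 = 60.083 g.
SiO2 wt% = 60.083 / 188.001 × 100 = 31.96%.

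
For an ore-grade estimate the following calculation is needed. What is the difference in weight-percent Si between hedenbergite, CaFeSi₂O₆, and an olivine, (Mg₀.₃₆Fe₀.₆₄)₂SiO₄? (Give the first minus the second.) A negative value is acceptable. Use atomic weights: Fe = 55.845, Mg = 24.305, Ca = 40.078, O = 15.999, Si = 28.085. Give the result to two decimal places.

M(CaFeSi₂O₆) = 248.087 g/mol, so wt% Si = 56.170/248.087 × 100 = 22.64%.
M((Mg₀.₃₆Fe₀.₆₄)₂SiO₄) = 181.062 g/mol, so wt% Si = 28.085/181.062 × 100 = 15.51%.
22.64 − 15.51 = 7.13 pp.

7.13 percentage points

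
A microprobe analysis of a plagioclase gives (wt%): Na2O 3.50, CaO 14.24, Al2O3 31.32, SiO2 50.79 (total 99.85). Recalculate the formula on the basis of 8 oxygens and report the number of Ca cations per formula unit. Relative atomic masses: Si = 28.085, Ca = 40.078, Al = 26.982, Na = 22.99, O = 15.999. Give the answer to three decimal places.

0.695 Ca apfu

3.50 wt% Na2O ÷ 61.979 g/mol = 0.05647 mol, giving 0.11294 Na and 0.05647 O.
14.24 wt% CaO ÷ 56.077 g/mol = 0.25394 mol, giving 0.25394 Ca and 0.25394 O.
31.32 wt% Al2O3 ÷ 101.961 g/mol = 0.30718 mol, giving 0.61436 Al and 0.92154 O.
50.79 wt% SiO2 ÷ 60.083 g/mol = 0.84533 mol, giving 0.84533 Si and 1.69066 O.
Oxygen sums to 2.92261; scaling by 8/2.92261 = 2.73728 puts the formula on 8 O.
Ca: 0.25394 × 2.73728 = 0.695 atoms per formula unit.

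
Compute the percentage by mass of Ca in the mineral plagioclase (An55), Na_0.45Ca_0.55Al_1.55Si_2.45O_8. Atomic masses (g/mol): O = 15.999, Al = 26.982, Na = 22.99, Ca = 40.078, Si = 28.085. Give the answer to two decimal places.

8.13 mass %

M(Na_0.45Ca_0.55Al_1.55Si_2.45O_8) = 271.011 g/mol.
Ca contributes 0.55 × 40.078 = 22.043 g per mole.
22.043/271.011 = 0.0813 → 8.13%.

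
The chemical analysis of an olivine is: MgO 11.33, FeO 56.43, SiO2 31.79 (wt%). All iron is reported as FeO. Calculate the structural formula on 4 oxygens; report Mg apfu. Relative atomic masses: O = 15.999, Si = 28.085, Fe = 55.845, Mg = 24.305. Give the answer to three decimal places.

MgO: 11.33/40.304 = 0.28111 mol → 0.28111 mol Mg, 0.28111 mol O.
FeO: 56.43/71.844 = 0.78545 mol → 0.78545 mol Fe, 0.78545 mol O.
SiO2: 31.79/60.083 = 0.52910 mol → 0.52910 mol Si, 1.05820 mol O.
Total oxygen = 2.12476 mol. Normalization factor = 4/2.12476 = 1.88257.
Mg per 4 O = 0.28111 × 1.88257 = 0.529.

0.529 Mg apfu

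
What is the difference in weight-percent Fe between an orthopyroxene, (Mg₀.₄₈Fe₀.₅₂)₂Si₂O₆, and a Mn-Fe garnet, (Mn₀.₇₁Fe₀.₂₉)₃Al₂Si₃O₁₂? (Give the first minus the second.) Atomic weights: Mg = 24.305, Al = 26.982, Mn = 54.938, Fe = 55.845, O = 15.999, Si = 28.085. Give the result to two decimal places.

First mineral: 58.079 g Fe in 233.576 g formula = 24.87 wt% Fe.
Second mineral: 48.585 g Fe in 495.810 g formula = 9.80 wt% Fe.
24.87% − 9.80% gives a difference of 15.07 percentage points.

15.07 percentage points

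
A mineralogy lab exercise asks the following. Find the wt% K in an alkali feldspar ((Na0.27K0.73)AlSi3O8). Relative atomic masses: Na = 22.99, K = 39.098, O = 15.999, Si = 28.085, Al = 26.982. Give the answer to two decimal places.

10.42 wt%

Molar mass of (Na0.27K0.73)AlSi3O8: 0.27×22.99 + 0.73×39.098 + 1×26.982 + 3×28.085 + 8×15.999 = 273.978 g/mol.
Mass of K per formula unit: 0.73 × 39.098 = 28.542 g.
Weight fraction K = 28.542 / 273.978 = 0.1042.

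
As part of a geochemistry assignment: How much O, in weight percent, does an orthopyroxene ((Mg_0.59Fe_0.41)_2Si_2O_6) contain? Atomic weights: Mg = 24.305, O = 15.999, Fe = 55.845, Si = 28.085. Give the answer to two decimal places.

42.36 weight percent

M((Mg_0.59Fe_0.41)_2Si_2O_6) = 226.637 g/mol.
O contributes 6 × 15.999 = 95.994 g per mole.
95.994/226.637 = 0.4236 → 42.36%.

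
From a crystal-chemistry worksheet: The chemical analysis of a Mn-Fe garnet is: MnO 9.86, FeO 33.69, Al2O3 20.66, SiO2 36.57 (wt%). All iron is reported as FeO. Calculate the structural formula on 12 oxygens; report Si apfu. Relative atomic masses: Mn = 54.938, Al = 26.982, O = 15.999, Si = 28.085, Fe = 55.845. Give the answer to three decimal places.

3.002 Si apfu

9.86 wt% MnO ÷ 70.937 g/mol = 0.13900 mol, giving 0.13900 Mn and 0.13900 O.
33.69 wt% FeO ÷ 71.844 g/mol = 0.46893 mol, giving 0.46893 Fe and 0.46893 O.
20.66 wt% Al2O3 ÷ 101.961 g/mol = 0.20263 mol, giving 0.40526 Al and 0.60789 O.
36.57 wt% SiO2 ÷ 60.083 g/mol = 0.60866 mol, giving 0.60866 Si and 1.21732 O.
Oxygen sums to 2.43314; scaling by 12/2.43314 = 4.93190 puts the formula on 12 O.
Si: 0.60866 × 4.93190 = 3.002 atoms per formula unit.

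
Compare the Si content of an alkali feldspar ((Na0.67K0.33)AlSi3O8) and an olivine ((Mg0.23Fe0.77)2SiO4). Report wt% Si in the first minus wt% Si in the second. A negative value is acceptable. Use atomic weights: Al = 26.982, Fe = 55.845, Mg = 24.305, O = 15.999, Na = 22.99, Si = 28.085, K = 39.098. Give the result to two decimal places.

16.65 percentage points

Si in (Na0.67K0.33)AlSi3O8: molar mass 267.535 g/mol; 3×28.085 = 84.255 g → 31.49 wt%.
Si in (Mg0.23Fe0.77)2SiO4: molar mass 189.263 g/mol; 1×28.085 = 28.085 g → 14.84 wt%.
Difference = 31.49 − 14.84 = 16.65 percentage points.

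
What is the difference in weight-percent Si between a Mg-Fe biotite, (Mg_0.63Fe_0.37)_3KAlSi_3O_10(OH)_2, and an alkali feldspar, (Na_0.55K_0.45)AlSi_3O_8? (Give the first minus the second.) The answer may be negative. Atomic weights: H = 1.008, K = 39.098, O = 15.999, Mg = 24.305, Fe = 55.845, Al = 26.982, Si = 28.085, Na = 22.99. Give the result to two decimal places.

First mineral: 84.255 g Si in 452.263 g formula = 18.63 wt% Si.
Second mineral: 84.255 g Si in 269.468 g formula = 31.27 wt% Si.
18.63% − 31.27% gives a difference of -12.64 percentage points.

-12.64 percentage points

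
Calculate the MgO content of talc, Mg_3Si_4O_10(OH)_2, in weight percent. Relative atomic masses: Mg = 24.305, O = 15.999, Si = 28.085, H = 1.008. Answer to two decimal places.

M(Mg_3Si_4O_10(OH)_2) = 379.259 g/mol; M(MgO) = 40.304 g/mol.
Moles MgO per formula unit = 3 Mg ÷ 1 = 3.0000.
MgO fraction = (3.0000 × 40.304) / 379.259 = 120.912/379.259 = 0.3188.

31.88 wt%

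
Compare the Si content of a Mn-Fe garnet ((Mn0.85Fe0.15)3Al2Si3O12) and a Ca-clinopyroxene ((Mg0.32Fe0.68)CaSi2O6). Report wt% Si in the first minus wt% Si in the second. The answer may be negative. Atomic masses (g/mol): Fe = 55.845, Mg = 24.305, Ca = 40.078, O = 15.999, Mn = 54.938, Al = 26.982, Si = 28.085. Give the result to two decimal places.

First mineral: 84.255 g Si in 495.429 g formula = 17.01 wt% Si.
Second mineral: 56.170 g Si in 237.994 g formula = 23.60 wt% Si.
17.01% − 23.60% gives a difference of -6.59 percentage points.

-6.59 percentage points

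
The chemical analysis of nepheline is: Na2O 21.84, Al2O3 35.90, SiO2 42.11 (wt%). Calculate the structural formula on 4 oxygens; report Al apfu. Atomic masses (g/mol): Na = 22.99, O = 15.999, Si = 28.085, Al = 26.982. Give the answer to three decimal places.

1.002 Al apfu

Na2O: 21.84/61.979 = 0.35238 mol → 0.70476 mol Na, 0.35238 mol O.
Al2O3: 35.90/101.961 = 0.35210 mol → 0.70420 mol Al, 1.05630 mol O.
SiO2: 42.11/60.083 = 0.70086 mol → 0.70086 mol Si, 1.40172 mol O.
Total oxygen = 2.81040 mol. Normalization factor = 4/2.81040 = 1.42328.
Al per 4 O = 0.70420 × 1.42328 = 1.002.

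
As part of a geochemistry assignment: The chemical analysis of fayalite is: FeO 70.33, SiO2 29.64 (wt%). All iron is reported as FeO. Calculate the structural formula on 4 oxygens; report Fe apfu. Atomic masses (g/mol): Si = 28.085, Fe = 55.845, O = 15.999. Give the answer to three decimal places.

1.992 Fe apfu

70.33 wt% FeO ÷ 71.844 g/mol = 0.97893 mol, giving 0.97893 Fe and 0.97893 O.
29.64 wt% SiO2 ÷ 60.083 g/mol = 0.49332 mol, giving 0.49332 Si and 0.98664 O.
Oxygen sums to 1.96557; scaling by 4/1.96557 = 2.03503 puts the formula on 4 O.
Fe: 0.97893 × 2.03503 = 1.992 atoms per formula unit.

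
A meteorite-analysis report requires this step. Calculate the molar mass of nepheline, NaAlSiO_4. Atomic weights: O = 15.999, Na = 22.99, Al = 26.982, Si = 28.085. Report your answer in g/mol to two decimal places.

142.05 g/mol

Na: 1 × 22.99 = 22.9900
Al: 1 × 26.982 = 26.9820
Si: 1 × 28.085 = 28.0850
O: 4 × 15.999 = 63.9960
Summing the contributions gives the formula mass.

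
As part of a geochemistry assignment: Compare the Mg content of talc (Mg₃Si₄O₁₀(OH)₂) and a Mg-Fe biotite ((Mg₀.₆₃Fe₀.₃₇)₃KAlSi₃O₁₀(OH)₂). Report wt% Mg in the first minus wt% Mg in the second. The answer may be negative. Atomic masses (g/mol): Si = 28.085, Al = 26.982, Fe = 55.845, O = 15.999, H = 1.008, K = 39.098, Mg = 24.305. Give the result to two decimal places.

Mg in Mg₃Si₄O₁₀(OH)₂: molar mass 379.259 g/mol; 3×24.305 = 72.915 g → 19.23 wt%.
Mg in (Mg₀.₆₃Fe₀.₃₇)₃KAlSi₃O₁₀(OH)₂: molar mass 452.263 g/mol; 1.89×24.305 = 45.936 g → 10.16 wt%.
Difference = 19.23 − 10.16 = 9.07 percentage points.

9.07 percentage points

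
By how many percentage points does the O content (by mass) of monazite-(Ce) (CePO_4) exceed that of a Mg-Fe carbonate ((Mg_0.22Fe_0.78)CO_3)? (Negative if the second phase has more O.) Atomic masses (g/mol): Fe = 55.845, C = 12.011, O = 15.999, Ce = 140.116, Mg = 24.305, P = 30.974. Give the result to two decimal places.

First mineral: 63.996 g O in 235.086 g formula = 27.22 wt% O.
Second mineral: 47.997 g O in 108.914 g formula = 44.07 wt% O.
27.22% − 44.07% gives a difference of -16.85 percentage points.

-16.85 percentage points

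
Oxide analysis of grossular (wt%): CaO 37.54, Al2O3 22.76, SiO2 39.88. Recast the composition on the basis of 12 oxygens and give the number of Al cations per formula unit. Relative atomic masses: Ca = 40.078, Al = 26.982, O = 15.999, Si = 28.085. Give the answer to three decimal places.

2.009 Al apfu

CaO (M=56.077): mol = 0.66944; Ca = 0.66944, O = 0.66944.
Al2O3 (M=101.961): mol = 0.22322; Al = 0.44644, O = 0.66966.
SiO2 (M=60.083): mol = 0.66375; Si = 0.66375, O = 1.32750.
ΣO = 2.66660; factor = 12/ΣO = 4.50011.
Al apfu = 0.44644 × 4.50011 = 2.009.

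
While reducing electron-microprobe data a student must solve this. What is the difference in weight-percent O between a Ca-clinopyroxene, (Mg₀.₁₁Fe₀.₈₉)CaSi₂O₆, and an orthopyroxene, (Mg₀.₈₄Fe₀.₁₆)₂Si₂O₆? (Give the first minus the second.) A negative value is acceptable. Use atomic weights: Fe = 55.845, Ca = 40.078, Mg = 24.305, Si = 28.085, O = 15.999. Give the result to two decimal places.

-6.28 percentage points

M((Mg₀.₁₁Fe₀.₈₉)CaSi₂O₆) = 244.618 g/mol, so wt% O = 95.994/244.618 × 100 = 39.24%.
M((Mg₀.₈₄Fe₀.₁₆)₂Si₂O₆) = 210.867 g/mol, so wt% O = 95.994/210.867 × 100 = 45.52%.
39.24 − 45.52 = -6.28 pp.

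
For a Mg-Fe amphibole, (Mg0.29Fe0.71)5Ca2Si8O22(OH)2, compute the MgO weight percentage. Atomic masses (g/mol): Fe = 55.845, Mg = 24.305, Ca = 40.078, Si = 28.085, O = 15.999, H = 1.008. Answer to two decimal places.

6.32 wt%

Formula mass = 924.320 g/mol.
1.45 Mg → 1.4500 mol MgO per formula unit; M(MgO) = 40.304, so MgO mass = 58.441 g.
58.441/924.320 × 100 = 6.32 wt%.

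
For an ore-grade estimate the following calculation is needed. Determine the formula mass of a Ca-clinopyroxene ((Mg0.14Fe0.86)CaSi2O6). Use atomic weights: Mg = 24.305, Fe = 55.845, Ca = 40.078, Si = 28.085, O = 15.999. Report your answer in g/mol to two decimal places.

243.67 g/mol

The formula mass is the sum 0.14*24.305 + 0.86*55.845 + 1*40.078 + 2*28.085 + 6*15.999.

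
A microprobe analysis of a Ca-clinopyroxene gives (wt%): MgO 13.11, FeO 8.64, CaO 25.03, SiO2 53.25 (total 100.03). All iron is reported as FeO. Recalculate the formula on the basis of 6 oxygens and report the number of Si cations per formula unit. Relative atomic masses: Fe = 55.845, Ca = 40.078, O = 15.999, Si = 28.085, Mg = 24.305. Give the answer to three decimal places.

MgO (M=40.304): mol = 0.32528; Mg = 0.32528, O = 0.32528.
FeO (M=71.844): mol = 0.12026; Fe = 0.12026, O = 0.12026.
CaO (M=56.077): mol = 0.44635; Ca = 0.44635, O = 0.44635.
SiO2 (M=60.083): mol = 0.88627; Si = 0.88627, O = 1.77254.
ΣO = 2.66443; factor = 6/ΣO = 2.25189.
Si apfu = 0.88627 × 2.25189 = 1.996.

1.996 Si apfu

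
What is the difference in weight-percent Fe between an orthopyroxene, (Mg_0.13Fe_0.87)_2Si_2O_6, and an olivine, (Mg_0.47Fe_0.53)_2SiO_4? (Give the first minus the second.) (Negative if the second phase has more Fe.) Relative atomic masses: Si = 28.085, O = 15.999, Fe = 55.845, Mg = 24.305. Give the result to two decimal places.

4.01 percentage points

Fe in (Mg_0.13Fe_0.87)_2Si_2O_6: molar mass 255.654 g/mol; 1.74×55.845 = 97.170 g → 38.01 wt%.
Fe in (Mg_0.47Fe_0.53)_2SiO_4: molar mass 174.123 g/mol; 1.06×55.845 = 59.196 g → 34.00 wt%.
Difference = 38.01 − 34.00 = 4.01 percentage points.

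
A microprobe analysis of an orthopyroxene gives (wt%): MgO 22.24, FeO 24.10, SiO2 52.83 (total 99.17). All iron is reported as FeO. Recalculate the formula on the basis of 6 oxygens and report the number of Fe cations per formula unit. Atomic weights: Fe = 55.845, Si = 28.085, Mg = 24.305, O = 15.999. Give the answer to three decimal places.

MgO (M=40.304): mol = 0.55181; Mg = 0.55181, O = 0.55181.
FeO (M=71.844): mol = 0.33545; Fe = 0.33545, O = 0.33545.
SiO2 (M=60.083): mol = 0.87928; Si = 0.87928, O = 1.75856.
ΣO = 2.64582; factor = 6/ΣO = 2.26773.
Fe apfu = 0.33545 × 2.26773 = 0.761.

0.761 Fe apfu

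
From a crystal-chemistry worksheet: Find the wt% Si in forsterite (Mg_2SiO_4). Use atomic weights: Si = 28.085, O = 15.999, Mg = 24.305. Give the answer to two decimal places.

Molar mass of Mg_2SiO_4: 2×24.305 + 1×28.085 + 4×15.999 = 140.691 g/mol.
Mass of Si per formula unit: 1 × 28.085 = 28.085 g.
Weight fraction Si = 28.085 / 140.691 = 0.1996.

19.96 mass %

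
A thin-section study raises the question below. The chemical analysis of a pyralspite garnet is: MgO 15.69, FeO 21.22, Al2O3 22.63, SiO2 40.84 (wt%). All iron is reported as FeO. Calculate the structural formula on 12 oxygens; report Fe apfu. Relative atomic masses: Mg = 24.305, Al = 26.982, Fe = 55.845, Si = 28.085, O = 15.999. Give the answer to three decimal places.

1.308 Fe apfu

MgO: 15.69/40.304 = 0.38929 mol → 0.38929 mol Mg, 0.38929 mol O.
FeO: 21.22/71.844 = 0.29536 mol → 0.29536 mol Fe, 0.29536 mol O.
Al2O3: 22.63/101.961 = 0.22195 mol → 0.44390 mol Al, 0.66585 mol O.
SiO2: 40.84/60.083 = 0.67973 mol → 0.67973 mol Si, 1.35946 mol O.
Total oxygen = 2.70996 mol. Normalization factor = 12/2.70996 = 4.42811.
Fe per 12 O = 0.29536 × 4.42811 = 1.308.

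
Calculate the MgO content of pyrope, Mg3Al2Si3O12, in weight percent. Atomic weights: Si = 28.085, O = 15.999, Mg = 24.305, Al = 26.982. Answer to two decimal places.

Formula mass = 403.122 g/mol.
3 Mg → 3.0000 mol MgO per formula unit; M(MgO) = 40.304, so MgO mass = 120.912 g.
120.912/403.122 × 100 = 29.99 wt%.

29.99 wt%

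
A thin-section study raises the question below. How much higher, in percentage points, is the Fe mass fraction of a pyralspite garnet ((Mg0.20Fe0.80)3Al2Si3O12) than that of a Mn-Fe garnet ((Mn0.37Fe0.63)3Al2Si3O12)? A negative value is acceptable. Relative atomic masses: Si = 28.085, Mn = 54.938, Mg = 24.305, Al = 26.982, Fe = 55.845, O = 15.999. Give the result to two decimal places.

6.74 percentage points

First mineral: 134.028 g Fe in 478.818 g formula = 27.99 wt% Fe.
Second mineral: 105.547 g Fe in 496.735 g formula = 21.25 wt% Fe.
27.99% − 21.25% gives a difference of 6.74 percentage points.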